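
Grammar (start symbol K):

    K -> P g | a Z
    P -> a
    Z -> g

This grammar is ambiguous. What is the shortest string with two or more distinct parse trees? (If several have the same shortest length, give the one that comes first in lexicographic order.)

a g

length 2: a g has 2 parse trees

Two derivations of a g:
  K ⇒ P g ⇒ a g
  K ⇒ a Z ⇒ a g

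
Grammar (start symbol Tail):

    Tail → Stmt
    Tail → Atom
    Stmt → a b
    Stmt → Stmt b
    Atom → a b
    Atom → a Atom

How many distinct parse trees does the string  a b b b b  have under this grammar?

1

Parse trees for a b b b b:
  [Tail [Stmt [Stmt [Stmt [Stmt a b] b] b] b]]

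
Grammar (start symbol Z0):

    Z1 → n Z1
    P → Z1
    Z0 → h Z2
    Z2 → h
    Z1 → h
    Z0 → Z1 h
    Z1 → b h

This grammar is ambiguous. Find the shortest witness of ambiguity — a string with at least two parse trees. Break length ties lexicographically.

length 2: h h has 2 parse trees

Two derivations of h h:
  Z0 ⇒ h Z2 ⇒ h h
  Z0 ⇒ Z1 h ⇒ h h

h h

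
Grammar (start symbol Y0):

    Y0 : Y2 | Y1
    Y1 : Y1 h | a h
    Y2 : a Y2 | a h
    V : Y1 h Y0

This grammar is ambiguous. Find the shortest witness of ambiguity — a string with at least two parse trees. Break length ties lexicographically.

length 2: a h has 2 parse trees

Two derivations of a h:
  Y0 ⇒ Y2 ⇒ a h
  Y0 ⇒ Y1 ⇒ a h

a h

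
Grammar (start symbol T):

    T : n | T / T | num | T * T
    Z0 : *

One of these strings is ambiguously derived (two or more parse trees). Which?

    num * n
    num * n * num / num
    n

num * n: 1 tree
num * n * num / num: 5 trees
n: 1 tree

num * n * num / num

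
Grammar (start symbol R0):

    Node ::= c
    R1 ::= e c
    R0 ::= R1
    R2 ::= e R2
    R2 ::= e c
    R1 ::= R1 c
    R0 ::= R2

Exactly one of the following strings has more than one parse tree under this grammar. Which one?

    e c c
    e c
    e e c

e c c: 1 tree
e c: 2 trees
e e c: 1 tree

e c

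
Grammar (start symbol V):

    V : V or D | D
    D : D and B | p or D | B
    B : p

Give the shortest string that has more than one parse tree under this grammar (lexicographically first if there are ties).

p or p

length 1: no string has ≥2 trees
length 3: p or p has 2 parse trees

Two derivations of p or p:
  V ⇒ V or D ⇒ D or D ⇒ B or D ⇒ p or D ⇒ p or B ⇒ p or p
  V ⇒ D ⇒ p or D ⇒ p or B ⇒ p or p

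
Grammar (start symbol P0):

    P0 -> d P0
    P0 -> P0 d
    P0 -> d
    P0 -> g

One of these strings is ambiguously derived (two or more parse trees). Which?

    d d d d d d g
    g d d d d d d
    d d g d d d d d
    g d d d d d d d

d d d d d d g: 1 tree
g d d d d d d: 1 tree
d d g d d d d d: 21 trees
g d d d d d d d: 1 tree

d d g d d d d d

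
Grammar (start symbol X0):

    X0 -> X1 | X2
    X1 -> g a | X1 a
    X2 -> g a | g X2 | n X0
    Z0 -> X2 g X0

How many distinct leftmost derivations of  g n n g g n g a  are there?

Parse trees for g n n g g n g a:
  [X0 [X2 g [X2 n [X0 [X2 n [X0 [X2 g [X2 g [X2 n [X0 [X1 g a]]]]]]]]]]]
  [X0 [X2 g [X2 n [X0 [X2 n [X0 [X2 g [X2 g [X2 n [X0 [X2 g a]]]]]]]]]]]

2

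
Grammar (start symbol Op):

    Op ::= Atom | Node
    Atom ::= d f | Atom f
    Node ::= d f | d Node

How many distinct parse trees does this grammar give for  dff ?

Parse trees for dff:
  [Op [Atom [Atom d f] f]]

1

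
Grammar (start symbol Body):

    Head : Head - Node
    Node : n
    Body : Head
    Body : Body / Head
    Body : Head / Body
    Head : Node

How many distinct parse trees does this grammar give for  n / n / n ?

4

Parse trees for n / n / n:
  [Body [Body [Body [Head [Node n]]] / [Head [Node n]]] / [Head [Node n]]]
  [Body [Body [Head [Node n]] / [Body [Head [Node n]]]] / [Head [Node n]]]
  [Body [Head [Node n]] / [Body [Body [Head [Node n]]] / [Head [Node n]]]]
  [Body [Head [Node n]] / [Body [Head [Node n]] / [Body [Head [Node n]]]]]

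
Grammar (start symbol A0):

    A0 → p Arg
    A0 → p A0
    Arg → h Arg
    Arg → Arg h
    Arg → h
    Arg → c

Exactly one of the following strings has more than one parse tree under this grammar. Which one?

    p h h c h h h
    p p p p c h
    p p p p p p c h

p h h c h h h: 10 trees
p p p p c h: 1 tree
p p p p p p c h: 1 tree

p h h c h h h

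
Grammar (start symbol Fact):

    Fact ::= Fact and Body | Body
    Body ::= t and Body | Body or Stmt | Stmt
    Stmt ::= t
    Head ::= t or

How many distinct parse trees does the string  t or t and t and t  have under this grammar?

Parse trees for t or t and t and t:
  [Fact [Fact [Body [Body [Stmt t]] or [Stmt t]]] and [Body t and [Body [Stmt t]]]]
  [Fact [Fact [Fact [Body [Body [Stmt t]] or [Stmt t]]] and [Body [Stmt t]]] and [Body [Stmt t]]]

2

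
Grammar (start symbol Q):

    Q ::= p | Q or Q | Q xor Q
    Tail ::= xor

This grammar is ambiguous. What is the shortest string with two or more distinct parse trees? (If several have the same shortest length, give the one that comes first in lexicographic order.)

p or p or p

length 1: no string has ≥2 trees
length 3: no string has ≥2 trees
length 5: p or p or p has 2 parse trees

Two derivations of p or p or p:
  Q ⇒ Q or Q ⇒ p or Q ⇒ p or Q or Q ⇒ p or p or Q ⇒ p or p or p
  Q ⇒ Q or Q ⇒ Q or Q or Q ⇒ p or Q or Q ⇒ p or p or Q ⇒ p or p or p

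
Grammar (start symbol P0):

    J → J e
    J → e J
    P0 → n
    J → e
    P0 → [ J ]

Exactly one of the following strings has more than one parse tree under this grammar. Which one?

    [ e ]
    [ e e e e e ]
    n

[ e e e e e ]

[ e ]: 1 tree
[ e e e e e ]: 16 trees
n: 1 tree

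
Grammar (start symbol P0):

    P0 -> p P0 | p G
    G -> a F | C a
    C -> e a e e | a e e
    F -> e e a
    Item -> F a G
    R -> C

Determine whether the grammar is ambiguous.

Witness: p a e e a

Derivation 1: P0 ⇒ p G ⇒ p a F ⇒ p a e e a
Derivation 2: P0 ⇒ p G ⇒ p C a ⇒ p a e e a

Two distinct leftmost derivations for the same string.

Ambiguous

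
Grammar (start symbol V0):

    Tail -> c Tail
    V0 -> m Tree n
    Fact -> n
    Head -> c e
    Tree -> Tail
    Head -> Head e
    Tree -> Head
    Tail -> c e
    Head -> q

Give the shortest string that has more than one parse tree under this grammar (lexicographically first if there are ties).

m c e n

length 3: no string has ≥2 trees
length 4: m c e n has 2 parse trees

Two derivations of m c e n:
  V0 ⇒ m Tree n ⇒ m Tail n ⇒ m c e n
  V0 ⇒ m Tree n ⇒ m Head n ⇒ m c e n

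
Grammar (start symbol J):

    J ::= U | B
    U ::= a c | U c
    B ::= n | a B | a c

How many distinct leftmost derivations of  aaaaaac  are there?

Parse trees for aaaaaac:
  [J [B a [B a [B a [B a [B a [B a c]]]]]]]

1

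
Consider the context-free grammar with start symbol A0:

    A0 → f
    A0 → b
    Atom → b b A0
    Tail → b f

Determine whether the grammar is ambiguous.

(Atom, Tail are unreachable from A0, so their rules don't affect L(A0).) Each reachable nonterminal has at most one production per leading terminal, and all productions are right-linear; the derivation is determined token-by-token.

Unambiguous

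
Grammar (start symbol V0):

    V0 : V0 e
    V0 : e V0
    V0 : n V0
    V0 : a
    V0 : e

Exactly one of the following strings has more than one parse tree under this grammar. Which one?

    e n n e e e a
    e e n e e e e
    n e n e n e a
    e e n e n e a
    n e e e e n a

e e n e e e e

e n n e e e a: 1 tree
e e n e e e e: 42 trees
n e n e n e a: 1 tree
e e n e n e a: 1 tree
n e e e e n a: 1 tree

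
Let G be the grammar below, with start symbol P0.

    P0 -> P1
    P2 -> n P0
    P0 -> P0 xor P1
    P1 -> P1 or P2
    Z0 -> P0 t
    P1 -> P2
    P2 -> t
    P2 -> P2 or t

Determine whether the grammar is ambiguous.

Witness: t or t

Derivation 1: P0 ⇒ P1 ⇒ P1 or P2 ⇒ P2 or P2 ⇒ t or P2 ⇒ t or t
Derivation 2: P0 ⇒ P1 ⇒ P2 ⇒ P2 or t ⇒ t or t

Two distinct leftmost derivations for the same string.

Ambiguous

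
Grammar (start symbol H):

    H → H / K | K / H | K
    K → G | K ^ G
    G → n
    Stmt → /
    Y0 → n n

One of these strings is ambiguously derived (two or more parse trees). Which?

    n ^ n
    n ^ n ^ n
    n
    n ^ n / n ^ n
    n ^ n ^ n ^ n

n ^ n: 1 tree
n ^ n ^ n: 1 tree
n: 1 tree
n ^ n / n ^ n: 2 trees
n ^ n ^ n ^ n: 1 tree

n ^ n / n ^ n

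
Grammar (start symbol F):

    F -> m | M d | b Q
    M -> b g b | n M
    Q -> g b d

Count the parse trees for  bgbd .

2

Parse trees for bgbd:
  [F [M b g b] d]
  [F b [Q g b d]]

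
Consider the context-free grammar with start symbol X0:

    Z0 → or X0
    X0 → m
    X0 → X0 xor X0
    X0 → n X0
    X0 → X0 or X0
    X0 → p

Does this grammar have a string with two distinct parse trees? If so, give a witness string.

Witness: n m or m

Derivation 1: X0 ⇒ n X0 ⇒ n X0 or X0 ⇒ n m or X0 ⇒ n m or m
Derivation 2: X0 ⇒ X0 or X0 ⇒ n X0 or X0 ⇒ n m or X0 ⇒ n m or m

Two distinct leftmost derivations for the same string.

Ambiguous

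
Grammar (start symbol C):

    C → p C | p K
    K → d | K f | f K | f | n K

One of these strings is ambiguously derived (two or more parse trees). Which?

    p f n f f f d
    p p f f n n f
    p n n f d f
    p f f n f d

p n n f d f

p f n f f f d: 1 tree
p p f f n n f: 1 tree
p n n f d f: 4 trees
p f f n f d: 1 tree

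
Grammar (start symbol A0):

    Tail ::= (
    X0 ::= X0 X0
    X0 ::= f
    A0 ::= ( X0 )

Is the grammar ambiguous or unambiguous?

Ambiguous

Witness: ( f f f )

Derivation 1: A0 ⇒ ( X0 ) ⇒ ( X0 X0 ) ⇒ ( X0 X0 X0 ) ⇒ ( f X0 X0 ) ⇒ ( f f X0 ) ⇒ ( f f f )
Derivation 2: A0 ⇒ ( X0 ) ⇒ ( X0 X0 ) ⇒ ( f X0 ) ⇒ ( f X0 X0 ) ⇒ ( f f X0 ) ⇒ ( f f f )

Two distinct leftmost derivations for the same string.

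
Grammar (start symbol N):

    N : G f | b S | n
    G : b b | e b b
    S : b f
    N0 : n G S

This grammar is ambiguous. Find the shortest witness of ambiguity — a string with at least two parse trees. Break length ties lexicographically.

length 1: no string has ≥2 trees
length 3: b b f has 2 parse trees

Two derivations of b b f:
  N ⇒ G f ⇒ b b f
  N ⇒ b S ⇒ b b f

b b f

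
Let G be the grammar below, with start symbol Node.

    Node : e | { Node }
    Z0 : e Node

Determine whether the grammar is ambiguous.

Unambiguous

(Z0 is unreachable from Node, so its rules don't affect L(Node).) L(Node) is { openⁿ atom closeⁿ : n ≥ 0 }. The bracket depth fixes n, and the derivation is forced at every step.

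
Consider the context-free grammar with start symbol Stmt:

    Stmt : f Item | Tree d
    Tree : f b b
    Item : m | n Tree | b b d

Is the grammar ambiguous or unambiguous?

Witness: f b b d

Derivation 1: Stmt ⇒ f Item ⇒ f b b d
Derivation 2: Stmt ⇒ Tree d ⇒ f b b d

Two distinct leftmost derivations for the same string.

Ambiguous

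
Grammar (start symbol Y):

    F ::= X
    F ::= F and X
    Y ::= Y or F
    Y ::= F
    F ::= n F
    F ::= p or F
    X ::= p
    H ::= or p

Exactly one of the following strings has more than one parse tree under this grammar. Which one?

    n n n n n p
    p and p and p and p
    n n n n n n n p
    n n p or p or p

n n p or p or p

n n n n n p: 1 tree
p and p and p and p: 1 tree
n n n n n n n p: 1 tree
n n p or p or p: 4 trees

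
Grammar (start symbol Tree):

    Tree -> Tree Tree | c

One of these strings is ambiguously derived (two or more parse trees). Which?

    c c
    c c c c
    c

c c: 1 tree
c c c c: 5 trees
c: 1 tree

c c c c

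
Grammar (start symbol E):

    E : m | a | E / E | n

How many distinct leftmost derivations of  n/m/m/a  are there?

5

Parse trees for n/m/m/a:
  [E [E n] / [E [E m] / [E [E m] / [E a]]]]
  [E [E n] / [E [E [E m] / [E m]] / [E a]]]
  [E [E [E n] / [E m]] / [E [E m] / [E a]]]
  [E [E [E n] / [E [E m] / [E m]]] / [E a]]
  [E [E [E [E n] / [E m]] / [E m]] / [E a]]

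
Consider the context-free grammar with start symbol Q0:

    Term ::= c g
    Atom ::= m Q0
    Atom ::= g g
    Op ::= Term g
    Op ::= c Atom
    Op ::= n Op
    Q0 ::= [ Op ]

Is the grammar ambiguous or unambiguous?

Witness: [ c g g ]

Derivation 1: Q0 ⇒ [ Op ] ⇒ [ Term g ] ⇒ [ c g g ]
Derivation 2: Q0 ⇒ [ Op ] ⇒ [ c Atom ] ⇒ [ c g g ]

Two distinct leftmost derivations for the same string.

Ambiguous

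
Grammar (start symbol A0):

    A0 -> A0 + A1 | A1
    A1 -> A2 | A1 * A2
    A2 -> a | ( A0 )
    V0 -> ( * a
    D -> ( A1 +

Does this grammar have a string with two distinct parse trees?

Only A0, A1, A2 are reachable from A0; ignoring the rest: The grammar is stratified — A0 handles '+' (left-recursive), A1 handles '*', A2 atoms. Each operator has a fixed associativity and precedence level, so every string has one parse.

Unambiguous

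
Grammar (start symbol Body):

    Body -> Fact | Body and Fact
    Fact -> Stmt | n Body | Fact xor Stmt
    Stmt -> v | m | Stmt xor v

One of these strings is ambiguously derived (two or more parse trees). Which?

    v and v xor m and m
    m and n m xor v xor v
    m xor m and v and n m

m and n m xor v xor v

v and v xor m and m: 1 tree
m and n m xor v xor v: 8 trees
m xor m and v and n m: 1 tree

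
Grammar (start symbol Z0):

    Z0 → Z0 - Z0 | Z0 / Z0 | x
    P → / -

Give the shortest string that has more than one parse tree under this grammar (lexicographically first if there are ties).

x - x - x

length 1: no string has ≥2 trees
length 3: no string has ≥2 trees
length 5: x - x - x has 2 parse trees

Two derivations of x - x - x:
  Z0 ⇒ Z0 - Z0 ⇒ Z0 - Z0 - Z0 ⇒ x - Z0 - Z0 ⇒ x - x - Z0 ⇒ x - x - x
  Z0 ⇒ Z0 - Z0 ⇒ x - Z0 ⇒ x - Z0 - Z0 ⇒ x - x - Z0 ⇒ x - x - x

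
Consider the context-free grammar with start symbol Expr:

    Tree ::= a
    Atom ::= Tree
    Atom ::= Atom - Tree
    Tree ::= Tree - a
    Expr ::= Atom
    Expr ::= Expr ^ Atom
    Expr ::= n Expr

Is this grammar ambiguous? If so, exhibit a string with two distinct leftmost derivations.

Ambiguous

Witness: a - a

Derivation 1: Expr ⇒ Atom ⇒ Tree ⇒ Tree - a ⇒ a - a
Derivation 2: Expr ⇒ Atom ⇒ Atom - Tree ⇒ Tree - Tree ⇒ a - Tree ⇒ a - a

Two distinct leftmost derivations for the same string.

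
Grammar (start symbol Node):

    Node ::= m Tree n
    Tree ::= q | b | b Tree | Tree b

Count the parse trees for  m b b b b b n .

Parse trees for m b b b b b n (showing first 6 of 16):
  [Node m [Tree b [Tree b [Tree b [Tree b [Tree b]]]]] n]
  [Node m [Tree b [Tree b [Tree b [Tree [Tree b] b]]]] n]
  [Node m [Tree b [Tree b [Tree [Tree b [Tree b]] b]]] n]
  [Node m [Tree b [Tree b [Tree [Tree [Tree b] b] b]]] n]
  [Node m [Tree b [Tree [Tree b [Tree b [Tree b]]] b]] n]
  [Node m [Tree b [Tree [Tree b [Tree [Tree b] b]] b]] n]

16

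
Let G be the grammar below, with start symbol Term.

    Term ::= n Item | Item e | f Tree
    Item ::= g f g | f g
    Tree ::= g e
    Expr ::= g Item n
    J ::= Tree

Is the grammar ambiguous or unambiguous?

Witness: f g e

Derivation 1: Term ⇒ Item e ⇒ f g e
Derivation 2: Term ⇒ f Tree ⇒ f g e

Two distinct leftmost derivations for the same string.

Ambiguous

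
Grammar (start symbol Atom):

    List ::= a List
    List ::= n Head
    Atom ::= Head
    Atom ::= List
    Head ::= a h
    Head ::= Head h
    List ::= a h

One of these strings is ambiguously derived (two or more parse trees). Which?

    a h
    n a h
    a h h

a h: 2 trees
n a h: 1 tree
a h h: 1 tree

a h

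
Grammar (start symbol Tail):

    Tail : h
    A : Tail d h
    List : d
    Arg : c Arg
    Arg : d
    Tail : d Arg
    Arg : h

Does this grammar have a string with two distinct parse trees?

Only Tail, Arg are reachable from Tail; ignoring the rest: The reachable rules are right-linear with at most one rule per (nonterminal, next-terminal) pair. Each input token forces the next rule, so parsing is deterministic.

Unambiguous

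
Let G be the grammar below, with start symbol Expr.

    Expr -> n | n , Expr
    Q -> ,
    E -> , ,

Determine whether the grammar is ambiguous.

Unambiguous

(Q, E are unreachable from Expr, so their rules don't affect L(Expr).) Right-recursive list with a separator: after each atom, whether the separator follows determines the rule. One parse per string.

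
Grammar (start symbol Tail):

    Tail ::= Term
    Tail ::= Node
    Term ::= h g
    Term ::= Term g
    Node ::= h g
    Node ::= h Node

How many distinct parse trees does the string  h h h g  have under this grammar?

1

Parse trees for h h h g:
  [Tail [Node h [Node h [Node h g]]]]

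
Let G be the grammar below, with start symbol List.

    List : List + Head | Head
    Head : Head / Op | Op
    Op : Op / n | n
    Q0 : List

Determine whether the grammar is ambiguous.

Witness: n / n

Derivation 1: List ⇒ Head ⇒ Head / Op ⇒ Op / Op ⇒ n / Op ⇒ n / n
Derivation 2: List ⇒ Head ⇒ Op ⇒ Op / n ⇒ n / n

Two distinct leftmost derivations for the same string.

Ambiguous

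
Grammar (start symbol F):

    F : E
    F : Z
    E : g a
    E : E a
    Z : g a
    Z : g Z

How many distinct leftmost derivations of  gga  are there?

Parse trees for gga:
  [F [Z g [Z g a]]]

1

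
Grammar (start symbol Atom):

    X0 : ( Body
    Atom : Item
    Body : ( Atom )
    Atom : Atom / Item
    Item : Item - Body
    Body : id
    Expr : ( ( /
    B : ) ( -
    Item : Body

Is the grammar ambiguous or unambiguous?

Unambiguous

Only Atom, Item, Body are reachable from Atom; ignoring the rest: Atom → Atom / Item | Item  ;  Item → Item - Body | Body  — a left-associative chain with Body at the bottom. Each string factors uniquely by precedence.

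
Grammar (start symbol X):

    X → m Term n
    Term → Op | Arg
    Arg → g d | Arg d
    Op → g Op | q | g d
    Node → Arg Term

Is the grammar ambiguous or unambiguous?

Witness: m g d n

Derivation 1: X ⇒ m Term n ⇒ m Op n ⇒ m g d n
Derivation 2: X ⇒ m Term n ⇒ m Arg n ⇒ m g d n

Two distinct leftmost derivations for the same string.

Ambiguous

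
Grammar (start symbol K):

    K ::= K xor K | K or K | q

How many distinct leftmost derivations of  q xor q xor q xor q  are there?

Parse trees for q xor q xor q xor q:
  [K [K q] xor [K [K q] xor [K [K q] xor [K q]]]]
  [K [K q] xor [K [K [K q] xor [K q]] xor [K q]]]
  [K [K [K q] xor [K q]] xor [K [K q] xor [K q]]]
  [K [K [K q] xor [K [K q] xor [K q]]] xor [K q]]
  [K [K [K [K q] xor [K q]] xor [K q]] xor [K q]]

5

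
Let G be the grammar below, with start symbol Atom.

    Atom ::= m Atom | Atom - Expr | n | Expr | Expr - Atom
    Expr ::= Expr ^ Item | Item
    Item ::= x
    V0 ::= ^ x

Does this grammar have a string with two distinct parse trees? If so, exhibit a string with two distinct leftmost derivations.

Ambiguous

Witness: x - x

Derivation 1: Atom ⇒ Atom - Expr ⇒ Expr - Expr ⇒ Item - Expr ⇒ x - Expr ⇒ x - Item ⇒ x - x
Derivation 2: Atom ⇒ Expr - Atom ⇒ Item - Atom ⇒ x - Atom ⇒ x - Expr ⇒ x - Item ⇒ x - x

Two distinct leftmost derivations for the same string.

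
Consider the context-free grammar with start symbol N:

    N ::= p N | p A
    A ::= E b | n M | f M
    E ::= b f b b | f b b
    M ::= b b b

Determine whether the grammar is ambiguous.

Witness: p f b b b

Derivation 1: N ⇒ p A ⇒ p E b ⇒ p f b b b
Derivation 2: N ⇒ p A ⇒ p f M ⇒ p f b b b

Two distinct leftmost derivations for the same string.

Ambiguous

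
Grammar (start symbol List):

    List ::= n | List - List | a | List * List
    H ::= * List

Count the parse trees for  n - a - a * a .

5

Parse trees for n - a - a * a:
  [List [List n] - [List [List a] - [List [List a] * [List a]]]]
  [List [List n] - [List [List [List a] - [List a]] * [List a]]]
  [List [List [List n] - [List a]] - [List [List a] * [List a]]]
  [List [List [List n] - [List [List a] - [List a]]] * [List a]]
  [List [List [List [List n] - [List a]] - [List a]] * [List a]]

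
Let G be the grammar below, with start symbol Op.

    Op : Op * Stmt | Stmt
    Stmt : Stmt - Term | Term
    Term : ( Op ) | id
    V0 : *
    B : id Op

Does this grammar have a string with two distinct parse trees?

(V0, B are unreachable from Op, so their rules don't affect L(Op).) The grammar is stratified — Op handles '*' (left-recursive), Stmt handles '-', Term atoms. Each operator has a fixed associativity and precedence level, so every string has one parse.

Unambiguous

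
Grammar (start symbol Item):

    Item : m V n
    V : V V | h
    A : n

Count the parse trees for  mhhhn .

2

Parse trees for mhhhn:
  [Item m [V [V h] [V [V h] [V h]]] n]
  [Item m [V [V [V h] [V h]] [V h]] n]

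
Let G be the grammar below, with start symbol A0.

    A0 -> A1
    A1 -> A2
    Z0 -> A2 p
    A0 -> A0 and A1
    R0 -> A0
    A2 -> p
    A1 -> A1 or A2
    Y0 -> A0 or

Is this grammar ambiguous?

(Y0, Z0, R0 are unreachable from A0, so their rules don't affect L(A0).) The grammar is stratified — A0 handles 'and' (left-recursive), A1 handles 'or', A2 atoms. Each operator has a fixed associativity and precedence level, so every string has one parse.

Unambiguous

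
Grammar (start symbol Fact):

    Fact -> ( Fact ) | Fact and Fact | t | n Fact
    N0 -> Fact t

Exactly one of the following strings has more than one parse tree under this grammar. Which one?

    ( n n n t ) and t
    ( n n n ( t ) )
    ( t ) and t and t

( n n n t ) and t: 1 tree
( n n n ( t ) ): 1 tree
( t ) and t and t: 2 trees

( t ) and t and t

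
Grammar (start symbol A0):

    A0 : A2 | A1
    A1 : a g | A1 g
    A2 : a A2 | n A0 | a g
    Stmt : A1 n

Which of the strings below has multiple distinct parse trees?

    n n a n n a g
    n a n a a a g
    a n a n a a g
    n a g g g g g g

n n a n n a g: 2 trees
n a n a a a g: 1 tree
a n a n a a g: 1 tree
n a g g g g g g: 1 tree

n n a n n a g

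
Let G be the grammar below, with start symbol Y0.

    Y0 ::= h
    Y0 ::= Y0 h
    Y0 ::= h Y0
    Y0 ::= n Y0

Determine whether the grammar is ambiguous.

Witness: h h

Derivation 1: Y0 ⇒ Y0 h ⇒ h h
Derivation 2: Y0 ⇒ h Y0 ⇒ h h

Two distinct leftmost derivations for the same string.

Ambiguous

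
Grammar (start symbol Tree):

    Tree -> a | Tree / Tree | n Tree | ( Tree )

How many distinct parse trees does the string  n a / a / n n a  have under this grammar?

5

Parse trees for n a / a / n n a:
  [Tree [Tree n [Tree a]] / [Tree [Tree a] / [Tree n [Tree n [Tree a]]]]]
  [Tree [Tree [Tree n [Tree a]] / [Tree a]] / [Tree n [Tree n [Tree a]]]]
  [Tree [Tree n [Tree [Tree a] / [Tree a]]] / [Tree n [Tree n [Tree a]]]]
  [Tree n [Tree [Tree a] / [Tree [Tree a] / [Tree n [Tree n [Tree a]]]]]]
  [Tree n [Tree [Tree [Tree a] / [Tree a]] / [Tree n [Tree n [Tree a]]]]]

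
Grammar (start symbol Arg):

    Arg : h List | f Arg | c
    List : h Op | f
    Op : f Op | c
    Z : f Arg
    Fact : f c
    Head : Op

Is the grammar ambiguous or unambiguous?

(Z, Fact, Head are unreachable from Arg, so their rules don't affect L(Arg).) The reachable rules are right-linear with at most one rule per (nonterminal, next-terminal) pair. Each input token forces the next rule, so parsing is deterministic.

Unambiguous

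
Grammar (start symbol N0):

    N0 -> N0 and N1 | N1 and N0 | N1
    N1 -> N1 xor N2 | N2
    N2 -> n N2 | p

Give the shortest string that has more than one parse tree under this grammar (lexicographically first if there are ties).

length 1: no string has ≥2 trees
length 2: no string has ≥2 trees
length 3: p and p has 2 parse trees

Two derivations of p and p:
  N0 ⇒ N0 and N1 ⇒ N1 and N1 ⇒ N2 and N1 ⇒ p and N1 ⇒ p and N2 ⇒ p and p
  N0 ⇒ N1 and N0 ⇒ N2 and N0 ⇒ p and N0 ⇒ p and N1 ⇒ p and N2 ⇒ p and p

p and p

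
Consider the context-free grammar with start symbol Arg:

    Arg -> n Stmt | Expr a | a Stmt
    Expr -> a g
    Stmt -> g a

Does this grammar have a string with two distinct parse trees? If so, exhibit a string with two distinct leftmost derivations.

Witness: a g a

Derivation 1: Arg ⇒ Expr a ⇒ a g a
Derivation 2: Arg ⇒ a Stmt ⇒ a g a

Two distinct leftmost derivations for the same string.

Ambiguous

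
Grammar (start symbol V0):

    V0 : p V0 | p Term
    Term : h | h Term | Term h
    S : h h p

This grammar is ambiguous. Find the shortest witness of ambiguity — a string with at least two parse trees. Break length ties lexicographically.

p h h

length 2: no string has ≥2 trees
length 3: p h h has 2 parse trees

Two derivations of p h h:
  V0 ⇒ p Term ⇒ p h Term ⇒ p h h
  V0 ⇒ p Term ⇒ p Term h ⇒ p h h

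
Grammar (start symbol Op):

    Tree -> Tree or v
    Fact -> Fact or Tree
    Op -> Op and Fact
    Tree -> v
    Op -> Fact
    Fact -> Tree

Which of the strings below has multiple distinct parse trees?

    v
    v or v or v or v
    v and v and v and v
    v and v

v or v or v or v

v: 1 tree
v or v or v or v: 8 trees
v and v and v and v: 1 tree
v and v: 1 tree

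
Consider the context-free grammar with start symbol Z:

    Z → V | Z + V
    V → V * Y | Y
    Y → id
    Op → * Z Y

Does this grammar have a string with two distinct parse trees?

Unambiguous

Only Z, V, Y are reachable from Z; ignoring the rest: This is a standard precedence ladder (Z over V over Y), with each level left-recursive on its own operator ('+' at Z, '*' at V). That structure is LR(1), hence unambiguous.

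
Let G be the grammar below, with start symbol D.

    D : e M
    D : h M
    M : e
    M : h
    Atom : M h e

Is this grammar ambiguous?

Only D, M are reachable from D; ignoring the rest: Restricted to the reachable nonterminals, every rule has the form A → t or A → t B, and no two rules for the same A share a first terminal. The grammar encodes a DFA — one run per string.

Unambiguous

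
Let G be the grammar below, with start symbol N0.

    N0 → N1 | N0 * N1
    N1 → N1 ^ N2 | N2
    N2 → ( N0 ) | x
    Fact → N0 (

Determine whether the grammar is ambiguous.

Only N0, N1, N2 are reachable from N0; ignoring the rest: N0 → N0 * N1 | N1  ;  N1 → N1 ^ N2 | N2  — a left-associative chain with N2 at the bottom. Each string factors uniquely by precedence.

Unambiguous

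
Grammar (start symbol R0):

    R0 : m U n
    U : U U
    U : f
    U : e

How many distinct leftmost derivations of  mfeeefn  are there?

14

Parse trees for mfeeefn (showing first 6 of 14):
  [R0 m [U [U f] [U [U e] [U [U e] [U [U e] [U f]]]]] n]
  [R0 m [U [U f] [U [U e] [U [U [U e] [U e]] [U f]]]] n]
  [R0 m [U [U f] [U [U [U e] [U e]] [U [U e] [U f]]]] n]
  [R0 m [U [U f] [U [U [U e] [U [U e] [U e]]] [U f]]] n]
  [R0 m [U [U f] [U [U [U [U e] [U e]] [U e]] [U f]]] n]
  [R0 m [U [U [U f] [U e]] [U [U e] [U [U e] [U f]]]] n]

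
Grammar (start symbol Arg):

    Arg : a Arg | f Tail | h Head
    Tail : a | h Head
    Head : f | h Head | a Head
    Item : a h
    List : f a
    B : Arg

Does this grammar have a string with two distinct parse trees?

Unambiguous

Only Arg, Tail, Head are reachable from Arg; ignoring the rest: Restricted to the reachable nonterminals, every rule has the form A → t or A → t B, and no two rules for the same A share a first terminal. The grammar encodes a DFA — one run per string.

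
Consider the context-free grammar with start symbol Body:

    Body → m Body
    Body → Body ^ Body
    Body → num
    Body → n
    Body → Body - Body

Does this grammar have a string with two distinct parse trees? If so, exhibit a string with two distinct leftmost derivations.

Ambiguous

Witness: m n - n

Derivation 1: Body ⇒ m Body ⇒ m Body - Body ⇒ m n - Body ⇒ m n - n
Derivation 2: Body ⇒ Body - Body ⇒ m Body - Body ⇒ m n - Body ⇒ m n - n

Two distinct leftmost derivations for the same string.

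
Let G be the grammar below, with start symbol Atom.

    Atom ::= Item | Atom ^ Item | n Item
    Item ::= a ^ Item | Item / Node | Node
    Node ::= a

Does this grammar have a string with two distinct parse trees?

Witness: a ^ a

Derivation 1: Atom ⇒ Item ⇒ a ^ Item ⇒ a ^ Node ⇒ a ^ a
Derivation 2: Atom ⇒ Atom ^ Item ⇒ Item ^ Item ⇒ Node ^ Item ⇒ a ^ Item ⇒ a ^ Node ⇒ a ^ a

Two distinct leftmost derivations for the same string.

Ambiguous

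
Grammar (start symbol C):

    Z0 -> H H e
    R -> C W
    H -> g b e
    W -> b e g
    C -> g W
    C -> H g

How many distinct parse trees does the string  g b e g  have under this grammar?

2

Parse trees for g b e g:
  [C g [W b e g]]
  [C [H g b e] g]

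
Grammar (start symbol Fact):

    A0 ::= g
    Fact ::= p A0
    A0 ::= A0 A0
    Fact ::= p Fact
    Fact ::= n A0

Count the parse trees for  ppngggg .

Parse trees for ppngggg:
  [Fact p [Fact p [Fact n [A0 [A0 g] [A0 [A0 g] [A0 [A0 g] [A0 g]]]]]]]
  [Fact p [Fact p [Fact n [A0 [A0 g] [A0 [A0 [A0 g] [A0 g]] [A0 g]]]]]]
  [Fact p [Fact p [Fact n [A0 [A0 [A0 g] [A0 g]] [A0 [A0 g] [A0 g]]]]]]
  [Fact p [Fact p [Fact n [A0 [A0 [A0 g] [A0 [A0 g] [A0 g]]] [A0 g]]]]]
  [Fact p [Fact p [Fact n [A0 [A0 [A0 [A0 g] [A0 g]] [A0 g]] [A0 g]]]]]

5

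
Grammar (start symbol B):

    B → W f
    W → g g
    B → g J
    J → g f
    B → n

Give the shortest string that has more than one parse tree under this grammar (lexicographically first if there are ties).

length 1: no string has ≥2 trees
length 3: g g f has 2 parse trees

Two derivations of g g f:
  B ⇒ W f ⇒ g g f
  B ⇒ g J ⇒ g g f

g g f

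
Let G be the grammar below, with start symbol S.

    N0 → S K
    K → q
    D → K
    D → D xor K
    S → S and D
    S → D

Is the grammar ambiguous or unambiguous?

Unambiguous

(N0 is unreachable from S, so its rules don't affect L(S).) This is a standard precedence ladder (S over D over K), with each level left-recursive on its own operator ('and' at S, 'xor' at D). That structure is LR(1), hence unambiguous.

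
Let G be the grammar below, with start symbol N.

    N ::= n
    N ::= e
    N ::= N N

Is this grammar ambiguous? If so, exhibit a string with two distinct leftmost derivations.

Witness: e e e

Derivation 1: N ⇒ N N ⇒ e N ⇒ e N N ⇒ e e N ⇒ e e e
Derivation 2: N ⇒ N N ⇒ N N N ⇒ e N N ⇒ e e N ⇒ e e e

Two distinct leftmost derivations for the same string.

Ambiguous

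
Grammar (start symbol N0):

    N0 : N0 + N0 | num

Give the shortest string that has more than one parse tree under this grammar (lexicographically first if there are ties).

length 1: no string has ≥2 trees
length 3: no string has ≥2 trees
length 5: num + num + num has 2 parse trees

Two derivations of num + num + num:
  N0 ⇒ N0 + N0 ⇒ N0 + N0 + N0 ⇒ num + N0 + N0 ⇒ num + num + N0 ⇒ num + num + num
  N0 ⇒ N0 + N0 ⇒ num + N0 ⇒ num + N0 + N0 ⇒ num + num + N0 ⇒ num + num + num

num + num + num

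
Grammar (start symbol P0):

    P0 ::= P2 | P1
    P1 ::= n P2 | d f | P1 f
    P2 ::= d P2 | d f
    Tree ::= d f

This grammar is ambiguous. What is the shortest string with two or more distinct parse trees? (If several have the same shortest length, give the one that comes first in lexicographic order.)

length 2: d f has 2 parse trees

Two derivations of d f:
  P0 ⇒ P2 ⇒ d f
  P0 ⇒ P1 ⇒ d f

d f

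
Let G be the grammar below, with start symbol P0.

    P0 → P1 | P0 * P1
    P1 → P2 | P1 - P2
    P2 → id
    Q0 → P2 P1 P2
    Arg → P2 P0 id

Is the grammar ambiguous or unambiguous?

Unambiguous

(Q0, Arg are unreachable from P0, so their rules don't affect L(P0).) P0 → P0 * P1 | P1  ;  P1 → P1 - P2 | P2  — a left-associative chain with P2 at the bottom. Each string factors uniquely by precedence.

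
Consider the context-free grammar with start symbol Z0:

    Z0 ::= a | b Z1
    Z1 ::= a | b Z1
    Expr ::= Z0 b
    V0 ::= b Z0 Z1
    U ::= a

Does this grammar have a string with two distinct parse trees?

Unambiguous

(Expr, V0, U are unreachable from Z0, so their rules don't affect L(Z0).) Restricted to the reachable nonterminals, every rule has the form A → t or A → t B, and no two rules for the same A share a first terminal. The grammar encodes a DFA — one run per string.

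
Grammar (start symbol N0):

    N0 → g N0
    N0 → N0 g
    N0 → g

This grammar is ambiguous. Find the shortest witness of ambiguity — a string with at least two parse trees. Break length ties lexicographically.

g g

length 1: no string has ≥2 trees
length 2: g g has 2 parse trees

Two derivations of g g:
  N0 ⇒ g N0 ⇒ g g
  N0 ⇒ N0 g ⇒ g g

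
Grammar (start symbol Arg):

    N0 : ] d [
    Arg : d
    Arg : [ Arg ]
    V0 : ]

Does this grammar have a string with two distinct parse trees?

(N0, V0 are unreachable from Arg, so their rules don't affect L(Arg).) Each string is a nest of matched brackets around a single atom. An opening bracket forces the recursive rule; an atom forces the base rule.

Unambiguous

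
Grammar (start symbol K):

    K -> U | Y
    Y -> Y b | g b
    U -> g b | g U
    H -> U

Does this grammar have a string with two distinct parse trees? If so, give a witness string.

Witness: g b

Derivation 1: K ⇒ U ⇒ g b
Derivation 2: K ⇒ Y ⇒ g b

Two distinct leftmost derivations for the same string.

Ambiguous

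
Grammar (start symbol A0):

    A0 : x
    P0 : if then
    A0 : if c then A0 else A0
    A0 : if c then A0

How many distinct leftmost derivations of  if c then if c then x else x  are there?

Parse trees for if c then if c then x else x:
  [A0 if c then [A0 if c then [A0 x]] else [A0 x]]
  [A0 if c then [A0 if c then [A0 x] else [A0 x]]]

2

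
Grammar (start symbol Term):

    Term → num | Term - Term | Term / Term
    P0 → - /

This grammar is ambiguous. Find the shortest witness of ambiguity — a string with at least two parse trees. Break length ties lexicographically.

length 1: no string has ≥2 trees
length 3: no string has ≥2 trees
length 5: num - num - num has 2 parse trees

Two derivations of num - num - num:
  Term ⇒ Term - Term ⇒ num - Term ⇒ num - Term - Term ⇒ num - num - Term ⇒ num - num - num
  Term ⇒ Term - Term ⇒ Term - Term - Term ⇒ num - Term - Term ⇒ num - num - Term ⇒ num - num - num

num - num - num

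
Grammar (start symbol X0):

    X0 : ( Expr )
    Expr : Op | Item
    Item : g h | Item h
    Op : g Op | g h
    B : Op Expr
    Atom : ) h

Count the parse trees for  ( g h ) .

2

Parse trees for ( g h ):
  [X0 ( [Expr [Op g h]] )]
  [X0 ( [Expr [Item g h]] )]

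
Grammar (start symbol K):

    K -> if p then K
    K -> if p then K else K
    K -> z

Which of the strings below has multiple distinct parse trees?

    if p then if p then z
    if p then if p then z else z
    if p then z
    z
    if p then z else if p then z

if p then if p then z: 1 tree
if p then if p then z else z: 2 trees
if p then z: 1 tree
z: 1 tree
if p then z else if p then z: 1 tree

if p then if p then z else z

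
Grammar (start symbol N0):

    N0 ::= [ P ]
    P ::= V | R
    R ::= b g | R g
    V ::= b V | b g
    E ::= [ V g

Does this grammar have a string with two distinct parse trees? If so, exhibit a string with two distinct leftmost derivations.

Ambiguous

Witness: [ b g ]

Derivation 1: N0 ⇒ [ P ] ⇒ [ V ] ⇒ [ b g ]
Derivation 2: N0 ⇒ [ P ] ⇒ [ R ] ⇒ [ b g ]

Two distinct leftmost derivations for the same string.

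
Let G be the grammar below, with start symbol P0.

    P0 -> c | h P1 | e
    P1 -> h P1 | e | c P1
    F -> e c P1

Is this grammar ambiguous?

Only P0, P1 are reachable from P0; ignoring the rest: The reachable rules are right-linear with at most one rule per (nonterminal, next-terminal) pair. Each input token forces the next rule, so parsing is deterministic.

Unambiguous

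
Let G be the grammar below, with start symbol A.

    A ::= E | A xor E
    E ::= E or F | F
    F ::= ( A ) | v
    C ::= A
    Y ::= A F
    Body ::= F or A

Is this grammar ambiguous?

(C, Y, Body are unreachable from A, so their rules don't affect L(A).) The grammar is stratified — A handles 'xor' (left-recursive), E handles 'or', F atoms. Each operator has a fixed associativity and precedence level, so every string has one parse.

Unambiguous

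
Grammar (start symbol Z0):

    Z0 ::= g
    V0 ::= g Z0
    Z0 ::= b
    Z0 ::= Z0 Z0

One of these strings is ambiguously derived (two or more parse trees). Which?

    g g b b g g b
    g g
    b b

g g b b g g b: 132 trees
g g: 1 tree
b b: 1 tree

g g b b g g b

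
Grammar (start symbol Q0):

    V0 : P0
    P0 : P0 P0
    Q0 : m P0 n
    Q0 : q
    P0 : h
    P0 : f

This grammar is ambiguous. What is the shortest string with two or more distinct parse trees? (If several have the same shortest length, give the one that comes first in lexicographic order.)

m f f f n

length 1: no string has ≥2 trees
length 3: no string has ≥2 trees
length 4: no string has ≥2 trees
length 5: m f f f n has 2 parse trees

Two derivations of m f f f n:
  Q0 ⇒ m P0 n ⇒ m P0 P0 n ⇒ m P0 P0 P0 n ⇒ m f P0 P0 n ⇒ m f f P0 n ⇒ m f f f n
  Q0 ⇒ m P0 n ⇒ m P0 P0 n ⇒ m f P0 n ⇒ m f P0 P0 n ⇒ m f f P0 n ⇒ m f f f n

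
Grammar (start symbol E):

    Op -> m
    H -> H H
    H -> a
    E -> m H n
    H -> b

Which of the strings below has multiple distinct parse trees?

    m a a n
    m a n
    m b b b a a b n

m a a n: 1 tree
m a n: 1 tree
m b b b a a b n: 42 trees

m b b b a a b n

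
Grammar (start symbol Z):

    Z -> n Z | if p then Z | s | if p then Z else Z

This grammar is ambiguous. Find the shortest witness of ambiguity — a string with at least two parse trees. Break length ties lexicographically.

if p then if p then s else s

length 1: no string has ≥2 trees
length 2: no string has ≥2 trees
length 3: no string has ≥2 trees
length 4: no string has ≥2 trees
length 5: no string has ≥2 trees
length 6: no string has ≥2 trees
length 7: no string has ≥2 trees
length 8: no string has ≥2 trees
length 9: if p then if p then s else s has 2 parse trees

Two derivations of if p then if p then s else s:
  Z ⇒ if p then Z ⇒ if p then if p then Z else Z ⇒ if p then if p then s else Z ⇒ if p then if p then s else s
  Z ⇒ if p then Z else Z ⇒ if p then if p then Z else Z ⇒ if p then if p then s else Z ⇒ if p then if p then s else s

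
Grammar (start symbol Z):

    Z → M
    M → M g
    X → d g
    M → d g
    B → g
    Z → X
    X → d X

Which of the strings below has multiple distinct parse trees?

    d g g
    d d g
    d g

d g g: 1 tree
d d g: 1 tree
d g: 2 trees

d g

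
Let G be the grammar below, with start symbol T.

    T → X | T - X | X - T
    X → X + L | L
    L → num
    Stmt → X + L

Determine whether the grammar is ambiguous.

Witness: num - num

Derivation 1: T ⇒ T - X ⇒ X - X ⇒ L - X ⇒ num - X ⇒ num - L ⇒ num - num
Derivation 2: T ⇒ X - T ⇒ L - T ⇒ num - T ⇒ num - X ⇒ num - L ⇒ num - num

Two distinct leftmost derivations for the same string.

Ambiguous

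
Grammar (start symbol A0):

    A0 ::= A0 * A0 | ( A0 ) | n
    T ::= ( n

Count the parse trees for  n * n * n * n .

Parse trees for n * n * n * n:
  [A0 [A0 n] * [A0 [A0 n] * [A0 [A0 n] * [A0 n]]]]
  [A0 [A0 n] * [A0 [A0 [A0 n] * [A0 n]] * [A0 n]]]
  [A0 [A0 [A0 n] * [A0 n]] * [A0 [A0 n] * [A0 n]]]
  [A0 [A0 [A0 n] * [A0 [A0 n] * [A0 n]]] * [A0 n]]
  [A0 [A0 [A0 [A0 n] * [A0 n]] * [A0 n]] * [A0 n]]

5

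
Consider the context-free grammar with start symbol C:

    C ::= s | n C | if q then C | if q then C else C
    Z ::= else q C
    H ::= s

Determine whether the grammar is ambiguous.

Ambiguous

Witness: if q then if q then s else s

Derivation 1: C ⇒ if q then C ⇒ if q then if q then C else C ⇒ if q then if q then s else C ⇒ if q then if q then s else s
Derivation 2: C ⇒ if q then C else C ⇒ if q then if q then C else C ⇒ if q then if q then s else C ⇒ if q then if q then s else s

Two distinct leftmost derivations for the same string.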